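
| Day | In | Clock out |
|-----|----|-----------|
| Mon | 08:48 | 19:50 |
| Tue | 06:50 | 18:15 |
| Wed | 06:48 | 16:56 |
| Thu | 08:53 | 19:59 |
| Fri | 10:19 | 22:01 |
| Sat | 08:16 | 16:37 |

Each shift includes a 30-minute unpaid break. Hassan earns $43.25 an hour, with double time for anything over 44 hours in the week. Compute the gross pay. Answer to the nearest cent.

$3350.43

Mon: 08:48–19:50 = 11 h 2 min; less 30 min break → 10 h 32 min
Tue: 06:50–18:15 = 11 h 25 min; less 30 min break → 10 h 55 min
Wed: 06:48–16:56 = 10 h 8 min; less 30 min break → 9 h 38 min
Thu: 08:53–19:59 = 11 h 6 min; less 30 min break → 10 h 36 min
Fri: 10:19–22:01 = 11 h 42 min; less 30 min break → 11 h 12 min
Sat: 08:16–16:37 = 8 h 21 min; less 30 min break → 7 h 51 min
Total worked: 60 h 44 min = 3644 min.
Regular 44 h 0 min = 2640 min at $43.25/h; overtime 16 h 44 min = 1004 min at $86.50/h.
Pay = (2640 × $43.25 + 1004 × $86.50) ÷ 60 = $3350.43.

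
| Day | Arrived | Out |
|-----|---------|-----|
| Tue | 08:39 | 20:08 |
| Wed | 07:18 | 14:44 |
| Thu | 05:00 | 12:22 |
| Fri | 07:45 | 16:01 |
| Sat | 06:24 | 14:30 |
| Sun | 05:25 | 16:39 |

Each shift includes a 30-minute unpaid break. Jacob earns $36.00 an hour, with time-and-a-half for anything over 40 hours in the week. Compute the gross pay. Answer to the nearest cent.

$2027.70

Tue: 08:39–20:08 = 11 h 29 min; less 30 min break → 10 h 59 min
Wed: 07:18–14:44 = 7 h 26 min; less 30 min break → 6 h 56 min
Thu: 05:00–12:22 = 7 h 22 min; less 30 min break → 6 h 52 min
Fri: 07:45–16:01 = 8 h 16 min; less 30 min break → 7 h 46 min
Sat: 06:24–14:30 = 8 h 6 min; less 30 min break → 7 h 36 min
Sun: 05:25–16:39 = 11 h 14 min; less 30 min break → 10 h 44 min
Total worked: 50 h 53 min = 3053 min.
Regular 40 h 0 min = 2400 min at $36.00/h; overtime 10 h 53 min = 653 min at $54.00/h.
Pay = (2400 × $36.00 + 653 × $54.00) ÷ 60 = $2027.70.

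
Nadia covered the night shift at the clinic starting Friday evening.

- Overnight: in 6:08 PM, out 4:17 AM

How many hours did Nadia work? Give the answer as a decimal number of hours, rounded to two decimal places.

10.15 hours

Overnight: 6:08 PM → midnight = 5 h 52 min; midnight → 4:17 AM = 4 h 17 min; span 10 h 9 min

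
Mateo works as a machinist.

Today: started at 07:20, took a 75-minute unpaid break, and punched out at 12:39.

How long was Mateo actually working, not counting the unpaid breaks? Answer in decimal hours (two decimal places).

Today: 07:20–12:39 = 5 h 19 min; less 75 min break → 4 h 4 min

4.07 hours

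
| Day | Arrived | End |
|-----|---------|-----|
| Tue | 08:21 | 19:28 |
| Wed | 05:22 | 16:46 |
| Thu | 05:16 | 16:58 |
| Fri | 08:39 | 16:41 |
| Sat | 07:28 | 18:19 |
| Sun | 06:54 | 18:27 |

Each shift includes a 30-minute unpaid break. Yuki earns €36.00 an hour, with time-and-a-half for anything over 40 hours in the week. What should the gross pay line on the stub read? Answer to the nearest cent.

Tue: 08:21–19:28 = 11 h 7 min; less 30 min break → 10 h 37 min
Wed: 05:22–16:46 = 11 h 24 min; less 30 min break → 10 h 54 min
Thu: 05:16–16:58 = 11 h 42 min; less 30 min break → 11 h 12 min
Fri: 08:39–16:41 = 8 h 2 min; less 30 min break → 7 h 32 min
Sat: 07:28–18:19 = 10 h 51 min; less 30 min break → 10 h 21 min
Sun: 06:54–18:27 = 11 h 33 min; less 30 min break → 11 h 3 min
Total worked: 61 h 39 min = 3699 min.
Regular 40 h 0 min = 2400 min at €36.00/h; overtime 21 h 39 min = 1299 min at €54.00/h.
Pay = (2400 × €36.00 + 1299 × €54.00) ÷ 60 = €2609.10.

€2609.10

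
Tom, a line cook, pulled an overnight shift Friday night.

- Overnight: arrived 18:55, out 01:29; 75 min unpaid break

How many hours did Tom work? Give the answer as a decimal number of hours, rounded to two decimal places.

Overnight: 18:55 → midnight = 5 h 5 min; midnight → 01:29 = 1 h 29 min; span 6 h 34 min; less 75 min break → 5 h 19 min

5.32 hours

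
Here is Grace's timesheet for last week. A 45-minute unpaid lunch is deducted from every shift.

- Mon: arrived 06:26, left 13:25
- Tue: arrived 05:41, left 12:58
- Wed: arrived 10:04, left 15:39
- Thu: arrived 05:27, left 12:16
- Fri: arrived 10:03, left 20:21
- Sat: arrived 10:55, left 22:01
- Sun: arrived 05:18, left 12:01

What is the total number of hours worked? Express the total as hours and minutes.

Mon: 06:26–13:25 = 6 h 59 min; less 45 min break → 6 h 14 min
Tue: 05:41–12:58 = 7 h 17 min; less 45 min break → 6 h 32 min
Wed: 10:04–15:39 = 5 h 35 min; less 45 min break → 4 h 50 min
Thu: 05:27–12:16 = 6 h 49 min; less 45 min break → 6 h 4 min
Fri: 10:03–20:21 = 10 h 18 min; less 45 min break → 9 h 33 min
Sat: 10:55–22:01 = 11 h 6 min; less 45 min break → 10 h 21 min
Sun: 05:18–12:01 = 6 h 43 min; less 45 min break → 5 h 58 min
Total: 6 h 14 min + 6 h 32 min + 4 h 50 min + 6 h 4 min + 9 h 33 min + 10 h 21 min + 5 h 58 min = 49 h 32 min.

49 h 32 min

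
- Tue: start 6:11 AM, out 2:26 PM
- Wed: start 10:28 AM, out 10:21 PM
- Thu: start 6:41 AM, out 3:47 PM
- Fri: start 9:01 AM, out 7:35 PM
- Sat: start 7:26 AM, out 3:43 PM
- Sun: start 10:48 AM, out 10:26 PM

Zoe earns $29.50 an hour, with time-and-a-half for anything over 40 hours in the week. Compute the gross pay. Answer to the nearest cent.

Tue: 6:11 AM–2:26 PM = 8 h 15 min
Wed: 10:28 AM–10:21 PM = 11 h 53 min
Thu: 6:41 AM–3:47 PM = 9 h 6 min
Fri: 9:01 AM–7:35 PM = 10 h 34 min
Sat: 7:26 AM–3:43 PM = 8 h 17 min
Sun: 10:48 AM–10:26 PM = 11 h 38 min
Total worked: 59 h 43 min = 3583 min.
Regular 40 h 0 min = 2400 min at $29.50/h; overtime 19 h 43 min = 1183 min at $44.25/h.
Pay = (2400 × $29.50 + 1183 × $44.25) ÷ 60 = $2052.46.

$2052.46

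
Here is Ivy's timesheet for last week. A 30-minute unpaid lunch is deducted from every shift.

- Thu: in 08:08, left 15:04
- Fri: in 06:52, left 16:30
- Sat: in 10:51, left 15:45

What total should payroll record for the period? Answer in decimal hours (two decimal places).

Thu: 08:08–15:04 = 6 h 56 min; less 30 min break → 6 h 26 min
Fri: 06:52–16:30 = 9 h 38 min; less 30 min break → 9 h 8 min
Sat: 10:51–15:45 = 4 h 54 min; less 30 min break → 4 h 24 min
Total: 6 h 26 min + 9 h 8 min + 4 h 24 min = 19 h 58 min.

19.97 hours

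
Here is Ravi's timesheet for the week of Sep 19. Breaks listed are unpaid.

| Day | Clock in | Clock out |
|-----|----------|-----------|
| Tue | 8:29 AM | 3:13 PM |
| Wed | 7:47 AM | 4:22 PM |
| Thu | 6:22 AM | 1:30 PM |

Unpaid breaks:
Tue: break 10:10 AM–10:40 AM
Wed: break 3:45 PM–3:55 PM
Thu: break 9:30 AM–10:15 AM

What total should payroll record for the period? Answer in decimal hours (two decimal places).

21.03 hours

Tue: 8:29 AM–3:13 PM = 6 h 44 min; less 30 min break → 6 h 14 min
Wed: 7:47 AM–4:22 PM = 8 h 35 min; less 10 min break → 8 h 25 min
Thu: 6:22 AM–1:30 PM = 7 h 8 min; less 45 min break → 6 h 23 min
Total: 6 h 14 min + 8 h 25 min + 6 h 23 min = 21 h 2 min.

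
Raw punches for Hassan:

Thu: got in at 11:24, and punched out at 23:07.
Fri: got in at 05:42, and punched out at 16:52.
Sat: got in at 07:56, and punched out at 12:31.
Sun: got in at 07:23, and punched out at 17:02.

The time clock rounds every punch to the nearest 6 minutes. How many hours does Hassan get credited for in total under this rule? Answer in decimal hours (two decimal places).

37.10 hours

Thu: in 11:24→11:24, out 23:07→23:06; 11 h 42 min
Fri: in 05:42→05:42, out 16:52→16:54; 11 h 12 min
Sat: in 07:56→07:54, out 12:31→12:30; 4 h 36 min
Sun: in 07:23→07:24, out 17:02→17:00; 9 h 36 min
Total credited: 37 h 6 min.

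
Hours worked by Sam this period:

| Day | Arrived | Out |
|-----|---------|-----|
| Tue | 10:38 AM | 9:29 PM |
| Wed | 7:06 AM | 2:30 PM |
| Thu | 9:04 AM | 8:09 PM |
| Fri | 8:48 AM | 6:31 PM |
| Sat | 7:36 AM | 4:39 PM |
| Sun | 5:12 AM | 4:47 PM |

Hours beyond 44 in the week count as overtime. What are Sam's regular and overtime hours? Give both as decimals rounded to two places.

Regular 44.00 hours, overtime 15.68 hours

Tue: 10:38 AM–9:29 PM = 10 h 51 min
Wed: 7:06 AM–2:30 PM = 7 h 24 min
Thu: 9:04 AM–8:09 PM = 11 h 5 min
Fri: 8:48 AM–6:31 PM = 9 h 43 min
Sat: 7:36 AM–4:39 PM = 9 h 3 min
Sun: 5:12 AM–4:47 PM = 11 h 35 min
Total worked: 59 h 41 min = 59.68 h.
Threshold 44 h → overtime 15 h 41 min, regular 44 h 0 min.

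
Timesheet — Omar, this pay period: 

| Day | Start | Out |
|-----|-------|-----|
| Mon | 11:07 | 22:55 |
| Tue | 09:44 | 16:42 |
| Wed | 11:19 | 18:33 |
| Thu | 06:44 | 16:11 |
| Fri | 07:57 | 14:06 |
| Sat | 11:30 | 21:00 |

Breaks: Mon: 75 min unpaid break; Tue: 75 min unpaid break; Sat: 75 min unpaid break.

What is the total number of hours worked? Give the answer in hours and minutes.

47 h 21 min

Mon: 11:07–22:55 = 11 h 48 min; less 75 min break → 10 h 33 min
Tue: 09:44–16:42 = 6 h 58 min; less 75 min break → 5 h 43 min
Wed: 11:19–18:33 = 7 h 14 min
Thu: 06:44–16:11 = 9 h 27 min
Fri: 07:57–14:06 = 6 h 9 min
Sat: 11:30–21:00 = 9 h 30 min; less 75 min break → 8 h 15 min
Total: 10 h 33 min + 5 h 43 min + 7 h 14 min + 9 h 27 min + 6 h 9 min + 8 h 15 min = 47 h 21 min.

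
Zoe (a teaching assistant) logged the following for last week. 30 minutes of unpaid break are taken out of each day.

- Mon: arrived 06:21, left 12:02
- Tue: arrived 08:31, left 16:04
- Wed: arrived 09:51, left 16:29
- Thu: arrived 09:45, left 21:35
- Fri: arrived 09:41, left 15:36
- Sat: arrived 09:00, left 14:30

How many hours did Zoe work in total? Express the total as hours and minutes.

Mon: 06:21–12:02 = 5 h 41 min; less 30 min break → 5 h 11 min
Tue: 08:31–16:04 = 7 h 33 min; less 30 min break → 7 h 3 min
Wed: 09:51–16:29 = 6 h 38 min; less 30 min break → 6 h 8 min
Thu: 09:45–21:35 = 11 h 50 min; less 30 min break → 11 h 20 min
Fri: 09:41–15:36 = 5 h 55 min; less 30 min break → 5 h 25 min
Sat: 09:00–14:30 = 5 h 30 min; less 30 min break → 5 h 0 min
Total: 5 h 11 min + 7 h 3 min + 6 h 8 min + 11 h 20 min + 5 h 25 min + 5 h 0 min = 40 h 7 min.

40 h 7 min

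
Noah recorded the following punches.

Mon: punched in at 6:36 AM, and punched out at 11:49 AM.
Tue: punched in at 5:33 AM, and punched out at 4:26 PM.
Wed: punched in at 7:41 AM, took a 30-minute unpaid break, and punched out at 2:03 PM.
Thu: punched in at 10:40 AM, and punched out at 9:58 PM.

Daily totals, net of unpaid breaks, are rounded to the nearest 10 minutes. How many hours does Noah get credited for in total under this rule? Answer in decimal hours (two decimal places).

33.17 hours

Mon: 6:36 AM–11:49 AM = 5 h 13 min → rounds to 5 h 10 min
Tue: 5:33 AM–4:26 PM = 10 h 53 min → rounds to 10 h 50 min
Wed: 7:41 AM–2:03 PM = 6 h 22 min − 30 min = 5 h 52 min → rounds to 5 h 50 min
Thu: 10:40 AM–9:58 PM = 11 h 18 min → rounds to 11 h 20 min
Total credited: 33 h 10 min.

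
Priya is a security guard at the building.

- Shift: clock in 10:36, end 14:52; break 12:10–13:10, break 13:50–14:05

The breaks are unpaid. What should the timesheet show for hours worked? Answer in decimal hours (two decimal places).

Shift: 10:36–14:52 = 4 h 16 min; less 75 min break → 3 h 1 min

3.02 hours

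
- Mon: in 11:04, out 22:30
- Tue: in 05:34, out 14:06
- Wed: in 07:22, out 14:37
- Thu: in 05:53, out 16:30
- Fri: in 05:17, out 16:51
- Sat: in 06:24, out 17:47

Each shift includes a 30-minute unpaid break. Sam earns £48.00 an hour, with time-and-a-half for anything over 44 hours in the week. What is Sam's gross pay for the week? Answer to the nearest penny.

£3104.40

Mon: 11:04–22:30 = 11 h 26 min; less 30 min break → 10 h 56 min
Tue: 05:34–14:06 = 8 h 32 min; less 30 min break → 8 h 2 min
Wed: 07:22–14:37 = 7 h 15 min; less 30 min break → 6 h 45 min
Thu: 05:53–16:30 = 10 h 37 min; less 30 min break → 10 h 7 min
Fri: 05:17–16:51 = 11 h 34 min; less 30 min break → 11 h 4 min
Sat: 06:24–17:47 = 11 h 23 min; less 30 min break → 10 h 53 min
Total worked: 57 h 47 min = 3467 min.
Regular 44 h 0 min = 2640 min at £48.00/h; overtime 13 h 47 min = 827 min at £72.00/h.
Pay = (2640 × £48.00 + 827 × £72.00) ÷ 60 = £3104.40.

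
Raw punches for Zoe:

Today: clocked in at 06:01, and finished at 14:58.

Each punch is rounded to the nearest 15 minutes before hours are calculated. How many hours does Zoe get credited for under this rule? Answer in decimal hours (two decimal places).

9.00 hours

Today: in 06:01→06:00, out 14:58→15:00; 9 h 0 min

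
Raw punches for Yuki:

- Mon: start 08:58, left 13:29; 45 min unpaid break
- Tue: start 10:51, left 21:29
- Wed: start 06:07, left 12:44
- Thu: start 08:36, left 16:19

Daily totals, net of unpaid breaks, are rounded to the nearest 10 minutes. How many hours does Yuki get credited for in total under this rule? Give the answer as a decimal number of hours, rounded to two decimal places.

28.83 hours

Mon: 08:58–13:29 = 4 h 31 min − 45 min = 3 h 46 min → rounds to 3 h 50 min
Tue: 10:51–21:29 = 10 h 38 min → rounds to 10 h 40 min
Wed: 06:07–12:44 = 6 h 37 min → rounds to 6 h 40 min
Thu: 08:36–16:19 = 7 h 43 min → rounds to 7 h 40 min
Total credited: 28 h 50 min.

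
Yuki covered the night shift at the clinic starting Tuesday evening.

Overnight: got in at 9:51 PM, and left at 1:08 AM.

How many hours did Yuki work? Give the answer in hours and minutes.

3 h 17 min

Overnight: 9:51 PM → midnight = 2 h 9 min; midnight → 1:08 AM = 1 h 8 min; span 3 h 17 min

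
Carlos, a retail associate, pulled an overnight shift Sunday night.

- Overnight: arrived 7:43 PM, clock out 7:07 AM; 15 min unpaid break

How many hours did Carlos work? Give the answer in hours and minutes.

11 h 9 min

Overnight: 7:43 PM → midnight = 4 h 17 min; midnight → 7:07 AM = 7 h 7 min; span 11 h 24 min; less 15 min break → 11 h 9 min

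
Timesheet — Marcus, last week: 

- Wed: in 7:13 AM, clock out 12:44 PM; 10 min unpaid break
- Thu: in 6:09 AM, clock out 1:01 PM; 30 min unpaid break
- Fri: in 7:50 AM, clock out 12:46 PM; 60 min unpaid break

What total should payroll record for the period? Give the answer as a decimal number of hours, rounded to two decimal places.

Wed: 7:13 AM–12:44 PM = 5 h 31 min; less 10 min break → 5 h 21 min
Thu: 6:09 AM–1:01 PM = 6 h 52 min; less 30 min break → 6 h 22 min
Fri: 7:50 AM–12:46 PM = 4 h 56 min; less 60 min break → 3 h 56 min
Total: 5 h 21 min + 6 h 22 min + 3 h 56 min = 15 h 39 min.

15.65 hours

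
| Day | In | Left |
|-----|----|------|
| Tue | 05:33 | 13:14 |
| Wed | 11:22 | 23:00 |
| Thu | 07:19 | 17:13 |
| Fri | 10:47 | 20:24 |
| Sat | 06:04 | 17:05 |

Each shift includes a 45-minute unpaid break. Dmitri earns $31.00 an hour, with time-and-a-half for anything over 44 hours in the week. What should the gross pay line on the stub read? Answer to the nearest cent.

$1461.65

Tue: 05:33–13:14 = 7 h 41 min; less 45 min break → 6 h 56 min
Wed: 11:22–23:00 = 11 h 38 min; less 45 min break → 10 h 53 min
Thu: 07:19–17:13 = 9 h 54 min; less 45 min break → 9 h 9 min
Fri: 10:47–20:24 = 9 h 37 min; less 45 min break → 8 h 52 min
Sat: 06:04–17:05 = 11 h 1 min; less 45 min break → 10 h 16 min
Total worked: 46 h 6 min = 2766 min.
Regular 44 h 0 min = 2640 min at $31.00/h; overtime 2 h 6 min = 126 min at $46.50/h.
Pay = (2640 × $31.00 + 126 × $46.50) ÷ 60 = $1461.65.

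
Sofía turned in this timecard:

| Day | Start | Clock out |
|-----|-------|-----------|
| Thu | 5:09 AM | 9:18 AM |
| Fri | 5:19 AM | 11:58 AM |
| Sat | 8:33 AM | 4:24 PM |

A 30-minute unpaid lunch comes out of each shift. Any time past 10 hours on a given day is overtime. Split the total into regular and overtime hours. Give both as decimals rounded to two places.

Regular 17.15 hours, overtime 0.00 hours

Thu: 5:09 AM–9:18 AM = 4 h 9 min; less 30 min break → 3 h 39 min
Fri: 5:19 AM–11:58 AM = 6 h 39 min; less 30 min break → 6 h 9 min
Sat: 8:33 AM–4:24 PM = 7 h 51 min; less 30 min break → 7 h 21 min
Thu reg 3 h 39 min / OT 0 h 0 min; Fri reg 6 h 9 min / OT 0 h 0 min; Sat reg 7 h 21 min / OT 0 h 0 min.
Totals: regular 17 h 9 min, overtime 0 h 0 min.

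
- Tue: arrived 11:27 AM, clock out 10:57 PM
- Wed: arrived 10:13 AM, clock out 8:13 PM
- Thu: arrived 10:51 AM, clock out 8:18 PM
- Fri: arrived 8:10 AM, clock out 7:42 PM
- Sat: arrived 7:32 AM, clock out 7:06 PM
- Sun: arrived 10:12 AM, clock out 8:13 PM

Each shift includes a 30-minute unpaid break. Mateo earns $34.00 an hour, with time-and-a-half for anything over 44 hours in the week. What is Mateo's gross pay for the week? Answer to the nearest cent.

Tue: 11:27 AM–10:57 PM = 11 h 30 min; less 30 min break → 11 h 0 min
Wed: 10:13 AM–8:13 PM = 10 h 0 min; less 30 min break → 9 h 30 min
Thu: 10:51 AM–8:18 PM = 9 h 27 min; less 30 min break → 8 h 57 min
Fri: 8:10 AM–7:42 PM = 11 h 32 min; less 30 min break → 11 h 2 min
Sat: 7:32 AM–7:06 PM = 11 h 34 min; less 30 min break → 11 h 4 min
Sun: 10:12 AM–8:13 PM = 10 h 1 min; less 30 min break → 9 h 31 min
Total worked: 61 h 4 min = 3664 min.
Regular 44 h 0 min = 2640 min at $34.00/h; overtime 17 h 4 min = 1024 min at $51.00/h.
Pay = (2640 × $34.00 + 1024 × $51.00) ÷ 60 = $2366.40.

$2366.40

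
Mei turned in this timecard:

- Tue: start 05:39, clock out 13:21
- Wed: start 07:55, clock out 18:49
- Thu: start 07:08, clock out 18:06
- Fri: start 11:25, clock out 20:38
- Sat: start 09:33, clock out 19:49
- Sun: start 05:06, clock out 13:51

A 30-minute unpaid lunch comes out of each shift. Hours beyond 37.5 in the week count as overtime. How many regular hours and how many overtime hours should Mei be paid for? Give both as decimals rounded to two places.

Regular 37.50 hours, overtime 17.30 hours

Tue: 05:39–13:21 = 7 h 42 min; less 30 min break → 7 h 12 min
Wed: 07:55–18:49 = 10 h 54 min; less 30 min break → 10 h 24 min
Thu: 07:08–18:06 = 10 h 58 min; less 30 min break → 10 h 28 min
Fri: 11:25–20:38 = 9 h 13 min; less 30 min break → 8 h 43 min
Sat: 09:33–19:49 = 10 h 16 min; less 30 min break → 9 h 46 min
Sun: 05:06–13:51 = 8 h 45 min; less 30 min break → 8 h 15 min
Total worked: 54 h 48 min = 54.80 h.
Threshold 37.5 h → overtime 17 h 18 min, regular 37 h 30 min.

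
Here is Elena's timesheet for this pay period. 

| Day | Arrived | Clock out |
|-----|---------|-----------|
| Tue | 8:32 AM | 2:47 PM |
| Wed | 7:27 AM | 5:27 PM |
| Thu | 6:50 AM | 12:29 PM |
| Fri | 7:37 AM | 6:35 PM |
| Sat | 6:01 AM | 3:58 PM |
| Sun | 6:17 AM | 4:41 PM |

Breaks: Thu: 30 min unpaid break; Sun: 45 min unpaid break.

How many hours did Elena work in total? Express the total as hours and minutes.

Tue: 8:32 AM–2:47 PM = 6 h 15 min
Wed: 7:27 AM–5:27 PM = 10 h 0 min
Thu: 6:50 AM–12:29 PM = 5 h 39 min; less 30 min break → 5 h 9 min
Fri: 7:37 AM–6:35 PM = 10 h 58 min
Sat: 6:01 AM–3:58 PM = 9 h 57 min
Sun: 6:17 AM–4:41 PM = 10 h 24 min; less 45 min break → 9 h 39 min
Total: 6 h 15 min + 10 h 0 min + 5 h 9 min + 10 h 58 min + 9 h 57 min + 9 h 39 min = 51 h 58 min.

51 h 58 min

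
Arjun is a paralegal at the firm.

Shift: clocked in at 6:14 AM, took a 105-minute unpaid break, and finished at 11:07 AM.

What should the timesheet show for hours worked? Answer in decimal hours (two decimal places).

Shift: 6:14 AM–11:07 AM = 4 h 53 min; less 105 min break → 3 h 8 min

3.13 hours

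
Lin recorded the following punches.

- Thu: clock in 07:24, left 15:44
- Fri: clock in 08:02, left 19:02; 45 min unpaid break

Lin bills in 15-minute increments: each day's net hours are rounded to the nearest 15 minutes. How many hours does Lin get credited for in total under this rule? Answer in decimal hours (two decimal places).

18.50 hours

Thu: 07:24–15:44 = 8 h 20 min → rounds to 8 h 15 min
Fri: 08:02–19:02 = 11 h 0 min − 45 min = 10 h 15 min → rounds to 10 h 15 min
Total credited: 18 h 30 min.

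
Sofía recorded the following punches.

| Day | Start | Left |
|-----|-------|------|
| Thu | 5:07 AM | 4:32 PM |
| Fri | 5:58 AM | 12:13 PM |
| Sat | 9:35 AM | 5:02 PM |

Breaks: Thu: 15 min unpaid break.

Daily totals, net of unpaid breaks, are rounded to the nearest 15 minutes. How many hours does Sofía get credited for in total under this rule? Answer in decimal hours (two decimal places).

Thu: 5:07 AM–4:32 PM = 11 h 25 min − 15 min = 11 h 10 min → rounds to 11 h 15 min
Fri: 5:58 AM–12:13 PM = 6 h 15 min → rounds to 6 h 15 min
Sat: 9:35 AM–5:02 PM = 7 h 27 min → rounds to 7 h 30 min
Total credited: 25 h 0 min.

25.00 hours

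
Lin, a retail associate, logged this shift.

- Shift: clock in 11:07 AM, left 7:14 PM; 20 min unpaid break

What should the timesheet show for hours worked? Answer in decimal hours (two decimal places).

7.78 hours

Shift: 11:07 AM–7:14 PM = 8 h 7 min; less 20 min break → 7 h 47 min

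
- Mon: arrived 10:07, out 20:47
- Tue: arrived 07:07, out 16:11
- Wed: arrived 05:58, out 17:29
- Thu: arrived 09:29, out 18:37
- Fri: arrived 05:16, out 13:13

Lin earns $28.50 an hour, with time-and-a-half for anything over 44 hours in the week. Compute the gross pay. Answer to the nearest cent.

Mon: 10:07–20:47 = 10 h 40 min
Tue: 07:07–16:11 = 9 h 4 min
Wed: 05:58–17:29 = 11 h 31 min
Thu: 09:29–18:37 = 9 h 8 min
Fri: 05:16–13:13 = 7 h 57 min
Total worked: 48 h 20 min = 2900 min.
Regular 44 h 0 min = 2640 min at $28.50/h; overtime 4 h 20 min = 260 min at $42.75/h.
Pay = (2640 × $28.50 + 260 × $42.75) ÷ 60 = $1439.25.

$1439.25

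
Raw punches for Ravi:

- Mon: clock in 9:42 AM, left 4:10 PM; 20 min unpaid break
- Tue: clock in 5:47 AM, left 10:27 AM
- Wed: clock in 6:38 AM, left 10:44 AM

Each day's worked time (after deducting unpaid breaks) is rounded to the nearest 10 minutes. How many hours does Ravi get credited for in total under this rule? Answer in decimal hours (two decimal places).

Mon: 9:42 AM–4:10 PM = 6 h 28 min − 20 min = 6 h 8 min → rounds to 6 h 10 min
Tue: 5:47 AM–10:27 AM = 4 h 40 min → rounds to 4 h 40 min
Wed: 6:38 AM–10:44 AM = 4 h 6 min → rounds to 4 h 10 min
Total credited: 15 h 0 min.

15.00 hours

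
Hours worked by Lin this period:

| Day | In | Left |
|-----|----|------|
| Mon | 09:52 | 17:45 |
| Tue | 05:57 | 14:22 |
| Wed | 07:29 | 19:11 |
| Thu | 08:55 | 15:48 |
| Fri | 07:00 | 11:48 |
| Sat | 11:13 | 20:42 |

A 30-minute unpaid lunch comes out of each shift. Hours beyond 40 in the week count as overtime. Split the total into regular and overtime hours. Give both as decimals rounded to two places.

Mon: 09:52–17:45 = 7 h 53 min; less 30 min break → 7 h 23 min
Tue: 05:57–14:22 = 8 h 25 min; less 30 min break → 7 h 55 min
Wed: 07:29–19:11 = 11 h 42 min; less 30 min break → 11 h 12 min
Thu: 08:55–15:48 = 6 h 53 min; less 30 min break → 6 h 23 min
Fri: 07:00–11:48 = 4 h 48 min; less 30 min break → 4 h 18 min
Sat: 11:13–20:42 = 9 h 29 min; less 30 min break → 8 h 59 min
Total worked: 46 h 10 min = 46.17 h.
Threshold 40 h → overtime 6 h 10 min, regular 40 h 0 min.

Regular 40.00 hours, overtime 6.17 hours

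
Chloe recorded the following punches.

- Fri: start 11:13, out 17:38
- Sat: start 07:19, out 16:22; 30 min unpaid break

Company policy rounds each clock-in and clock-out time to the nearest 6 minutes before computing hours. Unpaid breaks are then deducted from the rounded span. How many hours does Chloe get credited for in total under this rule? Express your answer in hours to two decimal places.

15.00 hours

Fri: in 11:13→11:12, out 17:38→17:36; 6 h 24 min
Sat: in 07:19→07:18, out 16:22→16:24; 9 h 6 min − 30 min = 8 h 36 min
Total credited: 15 h 0 min.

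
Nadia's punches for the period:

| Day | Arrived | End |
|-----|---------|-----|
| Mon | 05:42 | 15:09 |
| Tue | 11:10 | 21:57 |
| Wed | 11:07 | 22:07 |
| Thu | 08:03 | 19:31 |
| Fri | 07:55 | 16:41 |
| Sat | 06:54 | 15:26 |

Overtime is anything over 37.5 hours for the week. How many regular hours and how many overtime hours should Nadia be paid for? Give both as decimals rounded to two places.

Mon: 05:42–15:09 = 9 h 27 min
Tue: 11:10–21:57 = 10 h 47 min
Wed: 11:07–22:07 = 11 h 0 min
Thu: 08:03–19:31 = 11 h 28 min
Fri: 07:55–16:41 = 8 h 46 min
Sat: 06:54–15:26 = 8 h 32 min
Total worked: 60 h 0 min = 60.00 h.
Threshold 37.5 h → overtime 22 h 30 min, regular 37 h 30 min.

Regular 37.50 hours, overtime 22.50 hours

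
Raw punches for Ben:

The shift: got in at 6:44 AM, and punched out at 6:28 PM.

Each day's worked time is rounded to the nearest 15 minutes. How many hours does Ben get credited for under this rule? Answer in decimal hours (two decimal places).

The shift: 6:44 AM–6:28 PM = 11 h 44 min → rounds to 11 h 45 min

11.75 hours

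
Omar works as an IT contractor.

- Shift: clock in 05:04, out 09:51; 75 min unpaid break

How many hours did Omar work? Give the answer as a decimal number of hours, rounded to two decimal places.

Shift: 05:04–09:51 = 4 h 47 min; less 75 min break → 3 h 32 min

3.53 hours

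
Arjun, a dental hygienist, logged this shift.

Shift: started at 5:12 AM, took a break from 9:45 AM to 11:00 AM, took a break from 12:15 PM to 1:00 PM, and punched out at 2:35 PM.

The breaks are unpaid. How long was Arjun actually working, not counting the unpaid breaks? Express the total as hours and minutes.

7 h 23 min

Shift: 5:12 AM–2:35 PM = 9 h 23 min; less 120 min break → 7 h 23 min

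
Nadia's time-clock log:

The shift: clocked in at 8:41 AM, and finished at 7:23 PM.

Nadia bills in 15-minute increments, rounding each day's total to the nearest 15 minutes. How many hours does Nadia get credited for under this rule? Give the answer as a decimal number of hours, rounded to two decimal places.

10.75 hours

The shift: 8:41 AM–7:23 PM = 10 h 42 min → rounds to 10 h 45 min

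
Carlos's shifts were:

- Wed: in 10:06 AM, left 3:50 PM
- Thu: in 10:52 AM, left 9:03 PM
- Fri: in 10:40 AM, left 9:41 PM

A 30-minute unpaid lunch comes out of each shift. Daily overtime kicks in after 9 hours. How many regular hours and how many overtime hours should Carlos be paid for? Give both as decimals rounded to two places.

Wed: 10:06 AM–3:50 PM = 5 h 44 min; less 30 min break → 5 h 14 min
Thu: 10:52 AM–9:03 PM = 10 h 11 min; less 30 min break → 9 h 41 min
Fri: 10:40 AM–9:41 PM = 11 h 1 min; less 30 min break → 10 h 31 min
Wed reg 5 h 14 min / OT 0 h 0 min; Thu reg 9 h 0 min / OT 0 h 41 min; Fri reg 9 h 0 min / OT 1 h 31 min.
Totals: regular 23 h 14 min, overtime 2 h 12 min.

Regular 23.23 hours, overtime 2.20 hours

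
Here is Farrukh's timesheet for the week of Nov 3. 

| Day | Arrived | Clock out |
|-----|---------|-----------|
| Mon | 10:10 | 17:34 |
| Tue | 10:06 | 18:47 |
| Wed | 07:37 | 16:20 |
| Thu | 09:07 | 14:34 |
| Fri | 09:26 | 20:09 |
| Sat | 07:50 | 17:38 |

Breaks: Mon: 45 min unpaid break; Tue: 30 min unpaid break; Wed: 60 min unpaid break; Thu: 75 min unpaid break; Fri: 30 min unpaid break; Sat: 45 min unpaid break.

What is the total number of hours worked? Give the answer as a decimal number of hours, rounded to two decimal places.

46.02 hours

Mon: 10:10–17:34 = 7 h 24 min; less 45 min break → 6 h 39 min
Tue: 10:06–18:47 = 8 h 41 min; less 30 min break → 8 h 11 min
Wed: 07:37–16:20 = 8 h 43 min; less 60 min break → 7 h 43 min
Thu: 09:07–14:34 = 5 h 27 min; less 75 min break → 4 h 12 min
Fri: 09:26–20:09 = 10 h 43 min; less 30 min break → 10 h 13 min
Sat: 07:50–17:38 = 9 h 48 min; less 45 min break → 9 h 3 min
Total: 6 h 39 min + 8 h 11 min + 7 h 43 min + 4 h 12 min + 10 h 13 min + 9 h 3 min = 46 h 1 min.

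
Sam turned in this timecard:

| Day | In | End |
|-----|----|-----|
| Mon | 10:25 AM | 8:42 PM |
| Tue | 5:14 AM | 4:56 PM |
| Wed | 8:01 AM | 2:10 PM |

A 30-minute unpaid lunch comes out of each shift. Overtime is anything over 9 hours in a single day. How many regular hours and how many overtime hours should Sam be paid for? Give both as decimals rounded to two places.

Regular 23.65 hours, overtime 2.98 hours

Mon: 10:25 AM–8:42 PM = 10 h 17 min; less 30 min break → 9 h 47 min
Tue: 5:14 AM–4:56 PM = 11 h 42 min; less 30 min break → 11 h 12 min
Wed: 8:01 AM–2:10 PM = 6 h 9 min; less 30 min break → 5 h 39 min
Mon reg 9 h 0 min / OT 0 h 47 min; Tue reg 9 h 0 min / OT 2 h 12 min; Wed reg 5 h 39 min / OT 0 h 0 min.
Totals: regular 23 h 39 min, overtime 2 h 59 min.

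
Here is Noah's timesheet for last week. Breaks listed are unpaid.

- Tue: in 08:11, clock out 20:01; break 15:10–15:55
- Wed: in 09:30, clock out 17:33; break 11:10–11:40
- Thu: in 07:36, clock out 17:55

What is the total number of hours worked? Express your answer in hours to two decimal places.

28.95 hours

Tue: 08:11–20:01 = 11 h 50 min; less 45 min break → 11 h 5 min
Wed: 09:30–17:33 = 8 h 3 min; less 30 min break → 7 h 33 min
Thu: 07:36–17:55 = 10 h 19 min
Total: 11 h 5 min + 7 h 33 min + 10 h 19 min = 28 h 57 min.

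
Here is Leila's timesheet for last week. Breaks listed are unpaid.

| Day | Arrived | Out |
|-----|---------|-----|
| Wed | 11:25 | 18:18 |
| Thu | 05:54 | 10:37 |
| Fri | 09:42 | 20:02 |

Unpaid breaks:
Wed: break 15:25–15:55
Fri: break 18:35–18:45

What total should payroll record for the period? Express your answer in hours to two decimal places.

Wed: 11:25–18:18 = 6 h 53 min; less 30 min break → 6 h 23 min
Thu: 05:54–10:37 = 4 h 43 min
Fri: 09:42–20:02 = 10 h 20 min; less 10 min break → 10 h 10 min
Total: 6 h 23 min + 4 h 43 min + 10 h 10 min = 21 h 16 min.

21.27 hours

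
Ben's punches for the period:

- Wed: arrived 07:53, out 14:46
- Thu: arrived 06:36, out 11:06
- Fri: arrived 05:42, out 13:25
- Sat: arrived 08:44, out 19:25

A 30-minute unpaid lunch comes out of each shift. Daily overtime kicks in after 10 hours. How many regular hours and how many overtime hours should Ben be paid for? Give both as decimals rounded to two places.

Wed: 07:53–14:46 = 6 h 53 min; less 30 min break → 6 h 23 min
Thu: 06:36–11:06 = 4 h 30 min; less 30 min break → 4 h 0 min
Fri: 05:42–13:25 = 7 h 43 min; less 30 min break → 7 h 13 min
Sat: 08:44–19:25 = 10 h 41 min; less 30 min break → 10 h 11 min
Wed reg 6 h 23 min / OT 0 h 0 min; Thu reg 4 h 0 min / OT 0 h 0 min; Fri reg 7 h 13 min / OT 0 h 0 min; Sat reg 10 h 0 min / OT 0 h 11 min.
Totals: regular 27 h 36 min, overtime 0 h 11 min.

Regular 27.60 hours, overtime 0.18 hours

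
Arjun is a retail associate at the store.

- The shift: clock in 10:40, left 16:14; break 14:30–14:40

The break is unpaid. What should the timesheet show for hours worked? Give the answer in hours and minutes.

5 h 24 min

The shift: 10:40–16:14 = 5 h 34 min; less 10 min break → 5 h 24 min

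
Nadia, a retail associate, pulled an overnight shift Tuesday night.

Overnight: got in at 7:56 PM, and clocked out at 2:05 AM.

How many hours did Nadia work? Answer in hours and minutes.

6 h 9 min

Overnight: 7:56 PM → midnight = 4 h 4 min; midnight → 2:05 AM = 2 h 5 min; span 6 h 9 min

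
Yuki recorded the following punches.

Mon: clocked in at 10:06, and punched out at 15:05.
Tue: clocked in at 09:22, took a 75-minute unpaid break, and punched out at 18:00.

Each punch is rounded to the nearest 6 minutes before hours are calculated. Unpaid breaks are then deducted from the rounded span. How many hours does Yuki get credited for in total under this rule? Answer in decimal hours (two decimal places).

12.35 hours

Mon: in 10:06→10:06, out 15:05→15:06; 5 h 0 min
Tue: in 09:22→09:24, out 18:00→18:00; 8 h 36 min − 75 min = 7 h 21 min
Total credited: 12 h 21 min.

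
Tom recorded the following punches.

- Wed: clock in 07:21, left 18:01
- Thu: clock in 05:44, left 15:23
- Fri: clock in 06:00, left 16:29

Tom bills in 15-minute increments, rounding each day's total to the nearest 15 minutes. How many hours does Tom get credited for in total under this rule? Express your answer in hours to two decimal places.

Wed: 07:21–18:01 = 10 h 40 min → rounds to 10 h 45 min
Thu: 05:44–15:23 = 9 h 39 min → rounds to 9 h 45 min
Fri: 06:00–16:29 = 10 h 29 min → rounds to 10 h 30 min
Total credited: 31 h 0 min.

31.00 hours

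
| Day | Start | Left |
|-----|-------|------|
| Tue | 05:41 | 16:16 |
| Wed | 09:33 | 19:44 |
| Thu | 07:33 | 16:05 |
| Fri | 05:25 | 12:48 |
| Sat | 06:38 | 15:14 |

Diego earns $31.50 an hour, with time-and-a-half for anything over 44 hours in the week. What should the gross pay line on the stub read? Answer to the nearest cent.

$1446.64

Tue: 05:41–16:16 = 10 h 35 min
Wed: 09:33–19:44 = 10 h 11 min
Thu: 07:33–16:05 = 8 h 32 min
Fri: 05:25–12:48 = 7 h 23 min
Sat: 06:38–15:14 = 8 h 36 min
Total worked: 45 h 17 min = 2717 min.
Regular 44 h 0 min = 2640 min at $31.50/h; overtime 1 h 17 min = 77 min at $47.25/h.
Pay = (2640 × $31.50 + 77 × $47.25) ÷ 60 = $1446.64.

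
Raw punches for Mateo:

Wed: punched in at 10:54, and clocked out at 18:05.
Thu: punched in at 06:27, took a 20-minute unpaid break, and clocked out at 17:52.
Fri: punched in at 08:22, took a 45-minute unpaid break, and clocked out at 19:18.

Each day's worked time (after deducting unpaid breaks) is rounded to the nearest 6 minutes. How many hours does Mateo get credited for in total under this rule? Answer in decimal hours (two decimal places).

Wed: 10:54–18:05 = 7 h 11 min → rounds to 7 h 12 min
Thu: 06:27–17:52 = 11 h 25 min − 20 min = 11 h 5 min → rounds to 11 h 6 min
Fri: 08:22–19:18 = 10 h 56 min − 45 min = 10 h 11 min → rounds to 10 h 12 min
Total credited: 28 h 30 min.

28.50 hours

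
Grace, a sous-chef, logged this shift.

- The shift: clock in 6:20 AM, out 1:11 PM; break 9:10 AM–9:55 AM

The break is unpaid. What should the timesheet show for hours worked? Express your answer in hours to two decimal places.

6.10 hours

The shift: 6:20 AM–1:11 PM = 6 h 51 min; less 45 min break → 6 h 6 min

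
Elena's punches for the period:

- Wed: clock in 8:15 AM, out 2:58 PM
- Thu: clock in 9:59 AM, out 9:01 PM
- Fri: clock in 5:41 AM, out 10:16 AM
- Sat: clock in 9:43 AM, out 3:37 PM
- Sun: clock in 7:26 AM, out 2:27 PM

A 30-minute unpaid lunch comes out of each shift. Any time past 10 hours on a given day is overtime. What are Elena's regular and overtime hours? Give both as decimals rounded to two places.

Regular 32.22 hours, overtime 0.53 hours

Wed: 8:15 AM–2:58 PM = 6 h 43 min; less 30 min break → 6 h 13 min
Thu: 9:59 AM–9:01 PM = 11 h 2 min; less 30 min break → 10 h 32 min
Fri: 5:41 AM–10:16 AM = 4 h 35 min; less 30 min break → 4 h 5 min
Sat: 9:43 AM–3:37 PM = 5 h 54 min; less 30 min break → 5 h 24 min
Sun: 7:26 AM–2:27 PM = 7 h 1 min; less 30 min break → 6 h 31 min
Wed reg 6 h 13 min / OT 0 h 0 min; Thu reg 10 h 0 min / OT 0 h 32 min; Fri reg 4 h 5 min / OT 0 h 0 min; Sat reg 5 h 24 min / OT 0 h 0 min; Sun reg 6 h 31 min / OT 0 h 0 min.
Totals: regular 32 h 13 min, overtime 0 h 32 min.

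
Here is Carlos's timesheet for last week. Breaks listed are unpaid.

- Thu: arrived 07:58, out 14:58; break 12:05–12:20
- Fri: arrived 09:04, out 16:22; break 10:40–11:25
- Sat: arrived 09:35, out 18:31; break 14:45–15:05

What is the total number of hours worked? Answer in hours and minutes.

21 h 54 min

Thu: 07:58–14:58 = 7 h 0 min; less 15 min break → 6 h 45 min
Fri: 09:04–16:22 = 7 h 18 min; less 45 min break → 6 h 33 min
Sat: 09:35–18:31 = 8 h 56 min; less 20 min break → 8 h 36 min
Total: 6 h 45 min + 6 h 33 min + 8 h 36 min = 21 h 54 min.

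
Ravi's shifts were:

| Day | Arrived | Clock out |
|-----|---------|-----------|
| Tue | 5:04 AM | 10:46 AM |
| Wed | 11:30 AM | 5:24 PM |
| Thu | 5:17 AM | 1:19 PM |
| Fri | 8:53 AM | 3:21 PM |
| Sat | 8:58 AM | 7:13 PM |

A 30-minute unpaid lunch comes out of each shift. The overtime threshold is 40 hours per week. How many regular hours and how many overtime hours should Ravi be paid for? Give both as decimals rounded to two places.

Tue: 5:04 AM–10:46 AM = 5 h 42 min; less 30 min break → 5 h 12 min
Wed: 11:30 AM–5:24 PM = 5 h 54 min; less 30 min break → 5 h 24 min
Thu: 5:17 AM–1:19 PM = 8 h 2 min; less 30 min break → 7 h 32 min
Fri: 8:53 AM–3:21 PM = 6 h 28 min; less 30 min break → 5 h 58 min
Sat: 8:58 AM–7:13 PM = 10 h 15 min; less 30 min break → 9 h 45 min
Total worked: 33 h 51 min = 33.85 h.
Threshold 40 h → overtime 0 h 0 min, regular 33 h 51 min.

Regular 33.85 hours, overtime 0.00 hours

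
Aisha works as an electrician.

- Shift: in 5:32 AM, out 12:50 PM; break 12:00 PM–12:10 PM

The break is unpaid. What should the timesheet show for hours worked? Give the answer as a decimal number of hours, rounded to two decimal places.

Shift: 5:32 AM–12:50 PM = 7 h 18 min; less 10 min break → 7 h 8 min

7.13 hours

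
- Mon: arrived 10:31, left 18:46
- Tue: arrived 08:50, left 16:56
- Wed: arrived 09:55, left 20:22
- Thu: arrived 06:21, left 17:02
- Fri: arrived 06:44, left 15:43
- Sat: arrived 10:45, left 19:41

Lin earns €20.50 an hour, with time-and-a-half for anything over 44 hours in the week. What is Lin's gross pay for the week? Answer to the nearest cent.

Mon: 10:31–18:46 = 8 h 15 min
Tue: 08:50–16:56 = 8 h 6 min
Wed: 09:55–20:22 = 10 h 27 min
Thu: 06:21–17:02 = 10 h 41 min
Fri: 06:44–15:43 = 8 h 59 min
Sat: 10:45–19:41 = 8 h 56 min
Total worked: 55 h 24 min = 3324 min.
Regular 44 h 0 min = 2640 min at €20.50/h; overtime 11 h 24 min = 684 min at €30.75/h.
Pay = (2640 × €20.50 + 684 × €30.75) ÷ 60 = €1252.55.

€1252.55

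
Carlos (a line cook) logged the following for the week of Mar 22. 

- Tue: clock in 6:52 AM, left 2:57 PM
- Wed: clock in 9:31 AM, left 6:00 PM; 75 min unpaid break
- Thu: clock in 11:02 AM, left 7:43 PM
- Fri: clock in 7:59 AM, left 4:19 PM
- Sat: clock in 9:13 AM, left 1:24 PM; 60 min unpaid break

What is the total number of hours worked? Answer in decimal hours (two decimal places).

35.52 hours

Tue: 6:52 AM–2:57 PM = 8 h 5 min
Wed: 9:31 AM–6:00 PM = 8 h 29 min; less 75 min break → 7 h 14 min
Thu: 11:02 AM–7:43 PM = 8 h 41 min
Fri: 7:59 AM–4:19 PM = 8 h 20 min
Sat: 9:13 AM–1:24 PM = 4 h 11 min; less 60 min break → 3 h 11 min
Total: 8 h 5 min + 7 h 14 min + 8 h 41 min + 8 h 20 min + 3 h 11 min = 35 h 31 min.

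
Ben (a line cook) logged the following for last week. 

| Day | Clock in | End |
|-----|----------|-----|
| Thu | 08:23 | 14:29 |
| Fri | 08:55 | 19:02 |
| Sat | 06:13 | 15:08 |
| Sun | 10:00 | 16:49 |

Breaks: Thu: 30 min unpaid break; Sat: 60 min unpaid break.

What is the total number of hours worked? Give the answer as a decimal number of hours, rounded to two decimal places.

30.45 hours

Thu: 08:23–14:29 = 6 h 6 min; less 30 min break → 5 h 36 min
Fri: 08:55–19:02 = 10 h 7 min
Sat: 06:13–15:08 = 8 h 55 min; less 60 min break → 7 h 55 min
Sun: 10:00–16:49 = 6 h 49 min
Total: 5 h 36 min + 10 h 7 min + 7 h 55 min + 6 h 49 min = 30 h 27 min.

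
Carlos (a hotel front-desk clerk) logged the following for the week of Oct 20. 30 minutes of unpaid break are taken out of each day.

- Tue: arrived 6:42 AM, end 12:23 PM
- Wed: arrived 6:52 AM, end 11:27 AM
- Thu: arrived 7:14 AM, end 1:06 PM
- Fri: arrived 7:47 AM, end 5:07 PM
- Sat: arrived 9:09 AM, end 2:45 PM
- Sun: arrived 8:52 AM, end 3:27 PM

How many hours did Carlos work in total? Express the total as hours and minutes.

34 h 39 min

Tue: 6:42 AM–12:23 PM = 5 h 41 min; less 30 min break → 5 h 11 min
Wed: 6:52 AM–11:27 AM = 4 h 35 min; less 30 min break → 4 h 5 min
Thu: 7:14 AM–1:06 PM = 5 h 52 min; less 30 min break → 5 h 22 min
Fri: 7:47 AM–5:07 PM = 9 h 20 min; less 30 min break → 8 h 50 min
Sat: 9:09 AM–2:45 PM = 5 h 36 min; less 30 min break → 5 h 6 min
Sun: 8:52 AM–3:27 PM = 6 h 35 min; less 30 min break → 6 h 5 min
Total: 5 h 11 min + 4 h 5 min + 5 h 22 min + 8 h 50 min + 5 h 6 min + 6 h 5 min = 34 h 39 min.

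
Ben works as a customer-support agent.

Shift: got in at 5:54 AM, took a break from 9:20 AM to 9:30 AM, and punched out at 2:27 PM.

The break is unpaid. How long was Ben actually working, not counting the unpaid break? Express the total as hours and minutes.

Shift: 5:54 AM–2:27 PM = 8 h 33 min; less 10 min break → 8 h 23 min

8 h 23 min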